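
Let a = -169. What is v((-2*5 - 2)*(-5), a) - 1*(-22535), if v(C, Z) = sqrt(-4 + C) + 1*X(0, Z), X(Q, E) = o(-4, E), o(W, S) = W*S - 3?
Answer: 23208 + 2*sqrt(14) ≈ 23215.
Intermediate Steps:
o(W, S) = -3 + S*W (o(W, S) = S*W - 3 = -3 + S*W)
X(Q, E) = -3 - 4*E (X(Q, E) = -3 + E*(-4) = -3 - 4*E)
v(C, Z) = -3 + sqrt(-4 + C) - 4*Z (v(C, Z) = sqrt(-4 + C) + 1*(-3 - 4*Z) = sqrt(-4 + C) + (-3 - 4*Z) = -3 + sqrt(-4 + C) - 4*Z)
v((-2*5 - 2)*(-5), a) - 1*(-22535) = (-3 + sqrt(-4 + (-2*5 - 2)*(-5)) - 4*(-169)) - 1*(-22535) = (-3 + sqrt(-4 + (-10 - 2)*(-5)) + 676) + 22535 = (-3 + sqrt(-4 - 12*(-5)) + 676) + 22535 = (-3 + sqrt(-4 + 60) + 676) + 22535 = (-3 + sqrt(56) + 676) + 22535 = (-3 + 2*sqrt(14) + 676) + 22535 = (673 + 2*sqrt(14)) + 22535 = 23208 + 2*sqrt(14)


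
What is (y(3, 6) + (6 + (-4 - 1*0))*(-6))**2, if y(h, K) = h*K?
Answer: 36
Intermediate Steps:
y(h, K) = K*h
(y(3, 6) + (6 + (-4 - 1*0))*(-6))**2 = (6*3 + (6 + (-4 - 1*0))*(-6))**2 = (18 + (6 + (-4 + 0))*(-6))**2 = (18 + (6 - 4)*(-6))**2 = (18 + 2*(-6))**2 = (18 - 12)**2 = 6**2 = 36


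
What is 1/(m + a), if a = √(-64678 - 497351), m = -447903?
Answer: -149301/66872553146 - I*√562029/200617659438 ≈ -2.2326e-6 - 3.7369e-9*I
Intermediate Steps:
a = I*√562029 (a = √(-562029) = I*√562029 ≈ 749.69*I)
1/(m + a) = 1/(-447903 + I*√562029)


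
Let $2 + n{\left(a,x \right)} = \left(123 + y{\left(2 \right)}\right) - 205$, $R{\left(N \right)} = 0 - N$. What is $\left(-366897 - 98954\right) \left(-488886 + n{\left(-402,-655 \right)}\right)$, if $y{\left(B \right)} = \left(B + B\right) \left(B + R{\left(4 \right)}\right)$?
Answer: $227790890278$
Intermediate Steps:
$R{\left(N \right)} = - N$
$y{\left(B \right)} = 2 B \left(-4 + B\right)$ ($y{\left(B \right)} = \left(B + B\right) \left(B - 4\right) = 2 B \left(B - 4\right) = 2 B \left(-4 + B\right)$)
$n{\left(a,x \right)} = -92$ ($n{\left(a,x \right)} = -2 - \left(82 - 4 \left(-4 + 2\right)\right) = -2 - \left(82 + 8\right) = -2 + \left(\left(123 - 8\right) - 205\right) = -2 + \left(115 - 205\right) = -2 - 90 = -92$)
$\left(-366897 - 98954\right) \left(-488886 + n{\left(-402,-655 \right)}\right) = \left(-366897 - 98954\right) \left(-488886 - 92\right) = \left(-465851\right) \left(-488978\right) = 227790890278$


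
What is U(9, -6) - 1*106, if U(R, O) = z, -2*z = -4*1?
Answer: -104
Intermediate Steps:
z = 2 (z = -(-2) = -1/2*(-4) = 2)
U(R, O) = 2
U(9, -6) - 1*106 = 2 - 1*106 = 2 - 106 = -104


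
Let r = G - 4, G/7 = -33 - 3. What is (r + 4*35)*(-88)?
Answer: 10208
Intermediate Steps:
G = -252 (G = 7*(-33 - 3) = 7*(-36) = -252)
r = -256 (r = -252 - 4 = -256)
(r + 4*35)*(-88) = (-256 + 4*35)*(-88) = (-256 + 140)*(-88) = -116*(-88) = 10208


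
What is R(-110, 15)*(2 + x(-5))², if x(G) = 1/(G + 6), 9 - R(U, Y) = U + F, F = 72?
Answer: 423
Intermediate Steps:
R(U, Y) = -63 - U (R(U, Y) = 9 - (U + 72) = 9 - (72 + U) = 9 + (-72 - U) = -63 - U)
x(G) = 1/(6 + G)
R(-110, 15)*(2 + x(-5))² = (-63 - 1*(-110))*(2 + 1/(6 - 5))² = (-63 + 110)*(2 + 1/1)² = 47*(2 + 1)² = 47*3² = 47*9 = 423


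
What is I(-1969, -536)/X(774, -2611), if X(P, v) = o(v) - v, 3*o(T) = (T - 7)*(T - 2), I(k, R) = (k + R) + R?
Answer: -3041/2282889 ≈ -0.0013321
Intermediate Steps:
I(k, R) = k + 2*R (I(k, R) = (R + k) + R = k + 2*R)
o(T) = (-7 + T)*(-2 + T)/3 (o(T) = ((T - 7)*(T - 2))/3 = ((-7 + T)*(-2 + T))/3 = (-7 + T)*(-2 + T)/3)
X(P, v) = 14/3 - 4*v + v²/3 (X(P, v) = (14/3 - 3*v + v²/3) - v = 14/3 - 4*v + v²/3)
I(-1969, -536)/X(774, -2611) = (-1969 + 2*(-536))/(14/3 - 4*(-2611) + (⅓)*(-2611)²) = (-1969 - 1072)/(14/3 + 10444 + (⅓)*6817321) = -3041/(14/3 + 10444 + 6817321/3) = -3041/2282889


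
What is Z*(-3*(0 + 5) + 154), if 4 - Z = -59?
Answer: 8757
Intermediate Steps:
Z = 63 (Z = 4 - 1*(-59) = 4 + 59 = 63)
Z*(-3*(0 + 5) + 154) = 63*(-3*(0 + 5) + 154) = 63*(-3*5 + 154) = 63*(-15 + 154) = 63*139 = 8757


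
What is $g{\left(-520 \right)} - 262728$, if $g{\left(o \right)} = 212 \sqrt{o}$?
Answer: $-262728 + 424 i \sqrt{130} \approx -2.6273 \cdot 10^{5} + 4834.3 i$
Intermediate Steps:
$g{\left(-520 \right)} - 262728 = 212 \sqrt{-520} - 262728 = 212 \cdot 2 i \sqrt{130} - 262728 = 424 i \sqrt{130} - 262728 = -262728 + 424 i \sqrt{130}$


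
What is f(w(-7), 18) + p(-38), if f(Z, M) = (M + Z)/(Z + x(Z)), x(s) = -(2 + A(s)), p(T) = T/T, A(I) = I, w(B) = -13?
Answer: -3/2 ≈ -1.5000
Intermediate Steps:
p(T) = 1
x(s) = -2 - s (x(s) = -(2 + s) = -2 - s)
f(Z, M) = -M/2 - Z/2 (f(Z, M) = (M + Z)/(Z + (-2 - Z)) = (M + Z)/(-2) = (M + Z)*(-1/2) = -M/2 - Z/2)
f(w(-7), 18) + p(-38) = (-1/2*18 - 1/2*(-13)) + 1 = (-9 + 13/2) + 1 = -5/2 + 1 = -3/2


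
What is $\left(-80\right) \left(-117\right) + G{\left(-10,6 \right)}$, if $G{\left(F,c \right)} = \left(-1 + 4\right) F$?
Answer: $9330$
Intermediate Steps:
$G{\left(F,c \right)} = 3 F$
$\left(-80\right) \left(-117\right) + G{\left(-10,6 \right)} = \left(-80\right) \left(-117\right) + 3 \left(-10\right) = 9360 - 30 = 9330$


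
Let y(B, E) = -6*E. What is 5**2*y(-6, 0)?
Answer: 0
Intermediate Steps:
5**2*y(-6, 0) = 5**2*(-6*0) = 25*0 = 0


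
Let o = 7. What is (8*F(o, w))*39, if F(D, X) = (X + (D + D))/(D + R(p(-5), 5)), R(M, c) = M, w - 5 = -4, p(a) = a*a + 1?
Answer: 1560/11 ≈ 141.82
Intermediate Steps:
p(a) = 1 + a² (p(a) = a² + 1 = 1 + a²)
w = 1 (w = 5 - 4 = 1)
F(D, X) = (X + 2*D)/(26 + D) (F(D, X) = (X + (D + D))/(D + (1 + (-5)²)) = (X + 2*D)/(D + (1 + 25)) = (X + 2*D)/(D + 26) = (X + 2*D)/(26 + D))
(8*F(o, w))*39 = (8*((1 + 2*7)/(26 + 7)))*39 = (8*((1 + 14)/33))*39 = (8*((1/33)*15))*39 = (8*(5/11))*39 = (40/11)*39 = 1560/11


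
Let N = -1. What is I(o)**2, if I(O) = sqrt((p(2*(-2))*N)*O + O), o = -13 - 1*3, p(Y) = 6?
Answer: 80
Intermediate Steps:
o = -16 (o = -13 - 3 = -16)
I(O) = sqrt(5)*sqrt(-O) (I(O) = sqrt((6*(-1))*O + O) = sqrt(-6*O + O) = sqrt(-5*O) = sqrt(5)*sqrt(-O))
I(o)**2 = (sqrt(5)*sqrt(-1*(-16)))**2 = (sqrt(5)*sqrt(16))**2 = (sqrt(5)*4)**2 = (4*sqrt(5))**2 = 80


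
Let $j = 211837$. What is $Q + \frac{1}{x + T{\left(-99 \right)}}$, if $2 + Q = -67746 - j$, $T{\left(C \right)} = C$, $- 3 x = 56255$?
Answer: $- \frac{15811090923}{56552} \approx -2.7959 \cdot 10^{5}$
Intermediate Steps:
$x = - \frac{56255}{3}$ ($x = \left(- \frac{1}{3}\right) 56255 = - \frac{56255}{3} \approx -18752.0$)
$Q = -279585$ ($Q = -2 - 279583 = -279585$)
$Q + \frac{1}{x + T{\left(-99 \right)}} = -279585 + \frac{1}{- \frac{56255}{3} - 99} = -279585 + \frac{1}{- \frac{56552}{3}} = -279585 - \frac{3}{56552} = - \frac{15811090923}{56552}$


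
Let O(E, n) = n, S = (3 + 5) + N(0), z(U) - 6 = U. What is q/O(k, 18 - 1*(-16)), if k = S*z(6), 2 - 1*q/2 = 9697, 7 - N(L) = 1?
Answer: -9695/17 ≈ -570.29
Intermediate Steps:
z(U) = 6 + U
N(L) = 6 (N(L) = 7 - 1*1 = 7 - 1 = 6)
S = 14 (S = (3 + 5) + 6 = 8 + 6 = 14)
q = -19390 (q = 4 - 2*9697 = 4 - 19394 = -19390)
k = 168 (k = 14*(6 + 6) = 14*12 = 168)
q/O(k, 18 - 1*(-16)) = -19390/(18 - 1*(-16)) = -19390/(18 + 16) = -19390/34 = -19390*1/34 = -9695/17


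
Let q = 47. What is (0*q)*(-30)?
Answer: 0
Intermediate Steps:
(0*q)*(-30) = (0*47)*(-30) = 0*(-30) = 0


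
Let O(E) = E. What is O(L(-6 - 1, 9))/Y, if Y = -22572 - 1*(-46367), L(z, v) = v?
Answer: 9/23795 ≈ 0.00037823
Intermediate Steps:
Y = 23795 (Y = -22572 + 46367 = 23795)
O(L(-6 - 1, 9))/Y = 9/23795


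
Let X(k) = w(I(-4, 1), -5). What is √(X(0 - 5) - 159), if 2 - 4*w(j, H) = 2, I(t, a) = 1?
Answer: I*√159 ≈ 12.61*I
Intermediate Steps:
w(j, H) = 0 (w(j, H) = ½ - ¼*2 = ½ - ½ = 0)
X(k) = 0
√(X(0 - 5) - 159) = √(0 - 159) = √(-159) = I*√159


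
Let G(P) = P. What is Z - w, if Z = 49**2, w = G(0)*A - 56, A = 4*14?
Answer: 2457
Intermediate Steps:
A = 56
w = -56 (w = 0*56 - 56 = 0 - 56 = -56)
Z = 2401
Z - w = 2401 - 1*(-56) = 2401 + 56 = 2457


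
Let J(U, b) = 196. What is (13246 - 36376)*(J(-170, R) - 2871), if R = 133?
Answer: 61872750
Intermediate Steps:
(13246 - 36376)*(J(-170, R) - 2871) = (13246 - 36376)*(196 - 2871) = -23130*(-2675) = 61872750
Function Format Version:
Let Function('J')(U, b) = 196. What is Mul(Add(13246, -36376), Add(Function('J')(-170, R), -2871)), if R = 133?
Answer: 61872750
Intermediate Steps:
Mul(Add(13246, -36376), Add(Function('J')(-170, R), -2871)) = Mul(Add(13246, -36376), Add(196, -2871)) = Mul(-23130, -2675) = 61872750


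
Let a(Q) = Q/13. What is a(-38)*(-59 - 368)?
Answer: 16226/13 ≈ 1248.2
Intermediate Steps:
a(Q) = Q/13 (a(Q) = Q*(1/13) = Q/13)
a(-38)*(-59 - 368) = ((1/13)*(-38))*(-59 - 368) = -38/13*(-427) = 16226/13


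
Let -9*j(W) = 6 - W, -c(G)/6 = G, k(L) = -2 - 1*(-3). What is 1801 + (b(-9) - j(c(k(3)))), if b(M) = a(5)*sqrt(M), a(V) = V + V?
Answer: 5407/3 + 30*I ≈ 1802.3 + 30.0*I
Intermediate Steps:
a(V) = 2*V
k(L) = 1 (k(L) = -2 + 3 = 1)
c(G) = -6*G
b(M) = 10*sqrt(M) (b(M) = (2*5)*sqrt(M) = 10*sqrt(M))
j(W) = -2/3 + W/9 (j(W) = -(6 - W)/9 = -2/3 + W/9)
1801 + (b(-9) - j(c(k(3)))) = 1801 + (10*sqrt(-9) - (-2/3 + (-6*1)/9)) = 1801 + (10*(3*I) - (-2/3 + (1/9)*(-6))) = 1801 + (30*I - (-2/3 - 2/3)) = 1801 + (30*I - 1*(-4/3)) = 1801 + (30*I + 4/3) = 1801 + (4/3 + 30*I) = 5407/3 + 30*I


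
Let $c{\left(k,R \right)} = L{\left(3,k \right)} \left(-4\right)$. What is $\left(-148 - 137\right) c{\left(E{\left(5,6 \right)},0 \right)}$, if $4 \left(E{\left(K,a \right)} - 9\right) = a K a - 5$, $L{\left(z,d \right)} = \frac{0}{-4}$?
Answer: $0$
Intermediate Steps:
$L{\left(z,d \right)} = 0$ ($L{\left(z,d \right)} = 0 \left(- \frac{1}{4}\right) = 0$)
$E{\left(K,a \right)} = \frac{31}{4} + \frac{K a^{2}}{4}$ ($E{\left(K,a \right)} = 9 + \frac{a K a - 5}{4} = 9 + \frac{K a a - 5}{4} = 9 + \frac{K a^{2} - 5}{4} = 9 + \frac{-5 + K a^{2}}{4} = 9 + \left(- \frac{5}{4} + \frac{K a^{2}}{4}\right) = \frac{31}{4} + \frac{K a^{2}}{4}$)
$c{\left(k,R \right)} = 0$ ($c{\left(k,R \right)} = 0 \left(-4\right) = 0$)
$\left(-148 - 137\right) c{\left(E{\left(5,6 \right)},0 \right)} = \left(-148 - 137\right) 0 = \left(-285\right) 0 = 0$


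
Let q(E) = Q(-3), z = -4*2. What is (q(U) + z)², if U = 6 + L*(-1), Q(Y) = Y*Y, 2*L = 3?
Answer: 1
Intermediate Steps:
L = 3/2 (L = (½)*3 = 3/2 ≈ 1.5000)
z = -8
Q(Y) = Y²
U = 9/2 (U = 6 + (3/2)*(-1) = 6 - 3/2 = 9/2 ≈ 4.5000)
q(E) = 9 (q(E) = (-3)² = 9)
(q(U) + z)² = (9 - 8)² = 1² = 1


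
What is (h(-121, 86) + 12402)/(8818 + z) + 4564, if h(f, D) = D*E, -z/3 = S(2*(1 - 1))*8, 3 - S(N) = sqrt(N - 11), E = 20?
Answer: 87316067885/19124713 - 84732*I*sqrt(11)/19124713 ≈ 4565.6 - 0.014694*I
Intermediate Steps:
S(N) = 3 - sqrt(-11 + N) (S(N) = 3 - sqrt(N - 11) = 3 - sqrt(-11 + N))
z = -72 + 24*I*sqrt(11) (z = -3*(3 - sqrt(-11 + 2*(1 - 1)))*8 = -3*(3 - sqrt(-11 + 2*0))*8 = -3*(3 - sqrt(-11 + 0))*8 = -3*(3 - sqrt(-11))*8 = -3*(3 - I*sqrt(11))*8 = -3*(24 - 8*I*sqrt(11)) = -72 + 24*I*sqrt(11) ≈ -72.0 + 79.599*I)
h(f, D) = 20*D (h(f, D) = D*20 = 20*D)
(h(-121, 86) + 12402)/(8818 + z) + 4564 = (20*86 + 12402)/(8818 + (-72 + 24*I*sqrt(11))) + 4564 = (1720 + 12402)/(8746 + 24*I*sqrt(11)) + 4564 = 14122/(8746 + 24*I*sqrt(11)) + 4564 = 4564 + 14122/(8746 + 24*I*sqrt(11))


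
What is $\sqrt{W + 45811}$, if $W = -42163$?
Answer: $8 \sqrt{57} \approx 60.399$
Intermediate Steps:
$\sqrt{W + 45811} = \sqrt{-42163 + 45811} = \sqrt{3648} = 8 \sqrt{57}$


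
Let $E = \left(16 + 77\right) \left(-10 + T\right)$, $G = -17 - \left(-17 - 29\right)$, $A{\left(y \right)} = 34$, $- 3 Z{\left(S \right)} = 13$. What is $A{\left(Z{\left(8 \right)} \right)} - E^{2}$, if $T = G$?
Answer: $-3122255$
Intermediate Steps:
$Z{\left(S \right)} = - \frac{13}{3}$ ($Z{\left(S \right)} = \left(- \frac{1}{3}\right) 13 = - \frac{13}{3}$)
$G = 29$ ($G = -17 - \left(-17 - 29\right) = -17 - -46 = -17 + 46 = 29$)
$T = 29$
$E = 1767$ ($E = \left(16 + 77\right) \left(-10 + 29\right) = 93 \cdot 19 = 1767$)
$A{\left(Z{\left(8 \right)} \right)} - E^{2} = 34 - 1767^{2} = 34 - 3122289 = -3122255$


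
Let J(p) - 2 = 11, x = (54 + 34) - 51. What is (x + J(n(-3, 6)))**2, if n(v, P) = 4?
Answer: 2500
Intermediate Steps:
x = 37 (x = 88 - 51 = 37)
J(p) = 13 (J(p) = 2 + 11 = 13)
(x + J(n(-3, 6)))**2 = (37 + 13)**2 = 50**2 = 2500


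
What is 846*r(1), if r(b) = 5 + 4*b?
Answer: 7614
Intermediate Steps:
846*r(1) = 846*(5 + 4*1) = 846*(5 + 4) = 846*9 = 7614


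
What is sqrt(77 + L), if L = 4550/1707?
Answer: sqrt(232133223)/1707 ≈ 8.9256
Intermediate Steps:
L = 4550/1707 (L = 4550*(1/1707) = 4550/1707 ≈ 2.6655)
sqrt(77 + L) = sqrt(77 + 4550/1707) = sqrt(135989/1707) = sqrt(232133223)/1707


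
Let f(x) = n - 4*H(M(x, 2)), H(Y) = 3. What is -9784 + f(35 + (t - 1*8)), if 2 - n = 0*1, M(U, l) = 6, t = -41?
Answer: -9794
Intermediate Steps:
n = 2 (n = 2 - 0 = 2 - 1*0 = 2 + 0 = 2)
f(x) = -10 (f(x) = 2 - 4*3 = 2 - 12 = -10)
-9784 + f(35 + (t - 1*8)) = -9784 - 10 = -9794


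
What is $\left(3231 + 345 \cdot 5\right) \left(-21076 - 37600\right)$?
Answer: $-290798256$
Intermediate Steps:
$\left(3231 + 345 \cdot 5\right) \left(-21076 - 37600\right) = \left(3231 + 1725\right) \left(-58676\right) = 4956 \left(-58676\right) = -290798256$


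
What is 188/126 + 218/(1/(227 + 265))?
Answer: 6757222/63 ≈ 1.0726e+5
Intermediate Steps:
188/126 + 218/(1/(227 + 265)) = 188*(1/126) + 218/(1/492) = 94/63 + 218/(1/492) = 94/63 + 218*492 = 94/63 + 107256 = 6757222/63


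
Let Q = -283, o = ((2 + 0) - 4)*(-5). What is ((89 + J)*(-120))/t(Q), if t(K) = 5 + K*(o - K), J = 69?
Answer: 3160/13819 ≈ 0.22867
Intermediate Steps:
o = 10 (o = (2 - 4)*(-5) = -2*(-5) = 10)
t(K) = 5 + K*(10 - K)
((89 + J)*(-120))/t(Q) = ((89 + 69)*(-120))/(5 - 1*(-283)² + 10*(-283)) = (158*(-120))/(5 - 1*80089 - 2830) = -18960/(5 - 80089 - 2830) = -18960/(-82914) = -18960*(-1/82914) = 3160/13819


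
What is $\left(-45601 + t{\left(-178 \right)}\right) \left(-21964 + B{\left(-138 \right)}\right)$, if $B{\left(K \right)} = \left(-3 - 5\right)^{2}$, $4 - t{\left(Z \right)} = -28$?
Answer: $997961100$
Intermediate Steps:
$t{\left(Z \right)} = 32$ ($t{\left(Z \right)} = 4 - -28 = 4 + 28 = 32$)
$B{\left(K \right)} = 64$ ($B{\left(K \right)} = \left(-8\right)^{2} = 64$)
$\left(-45601 + t{\left(-178 \right)}\right) \left(-21964 + B{\left(-138 \right)}\right) = \left(-45601 + 32\right) \left(-21964 + 64\right) = \left(-45569\right) \left(-21900\right) = 997961100$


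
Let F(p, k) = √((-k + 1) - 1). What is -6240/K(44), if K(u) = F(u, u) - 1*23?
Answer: 47840/191 + 4160*I*√11/191 ≈ 250.47 + 72.236*I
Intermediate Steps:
F(p, k) = √(-k) (F(p, k) = √((1 - k) - 1) = √(-k))
K(u) = -23 + √(-u) (K(u) = √(-u) - 1*23 = √(-u) - 23 = -23 + √(-u))
-6240/K(44) = -6240/(-23 + √(-1*44)) = -6240/(-23 + √(-44)) = -6240/(-23 + 2*I*√11)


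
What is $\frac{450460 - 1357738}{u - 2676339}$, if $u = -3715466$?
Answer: $\frac{907278}{6391805} \approx 0.14194$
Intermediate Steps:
$\frac{450460 - 1357738}{u - 2676339} = \frac{450460 - 1357738}{-3715466 - 2676339} = - \frac{907278}{-6391805} = \left(-907278\right) \left(- \frac{1}{6391805}\right) = \frac{907278}{6391805}$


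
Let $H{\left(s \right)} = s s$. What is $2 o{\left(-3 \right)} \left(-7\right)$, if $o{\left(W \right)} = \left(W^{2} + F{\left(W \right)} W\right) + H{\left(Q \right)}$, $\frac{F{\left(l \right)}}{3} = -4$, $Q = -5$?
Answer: $-980$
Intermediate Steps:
$F{\left(l \right)} = -12$ ($F{\left(l \right)} = 3 \left(-4\right) = -12$)
$H{\left(s \right)} = s^{2}$
$o{\left(W \right)} = 25 + W^{2} - 12 W$ ($o{\left(W \right)} = \left(W^{2} - 12 W\right) + \left(-5\right)^{2} = \left(W^{2} - 12 W\right) + 25 = 25 + W^{2} - 12 W$)
$2 o{\left(-3 \right)} \left(-7\right) = 2 \left(25 + \left(-3\right)^{2} - -36\right) \left(-7\right) = 2 \left(25 + 9 + 36\right) \left(-7\right) = 2 \cdot 70 \left(-7\right) = 140 \left(-7\right) = -980$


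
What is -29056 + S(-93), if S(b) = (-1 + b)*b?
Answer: -20314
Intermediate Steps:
S(b) = b*(-1 + b)
-29056 + S(-93) = -29056 - 93*(-1 - 93) = -29056 - 93*(-94) = -29056 + 8742 = -20314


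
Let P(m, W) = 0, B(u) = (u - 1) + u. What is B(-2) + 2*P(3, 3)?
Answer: -5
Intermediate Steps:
B(u) = -1 + 2*u (B(u) = (-1 + u) + u = -1 + 2*u)
B(-2) + 2*P(3, 3) = (-1 + 2*(-2)) + 2*0 = (-1 - 4) + 0 = -5 + 0 = -5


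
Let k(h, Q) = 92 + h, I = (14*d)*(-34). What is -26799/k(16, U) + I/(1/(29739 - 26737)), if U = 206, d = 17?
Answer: -874527557/36 ≈ -2.4292e+7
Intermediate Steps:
I = -8092 (I = (14*17)*(-34) = 238*(-34) = -8092)
-26799/k(16, U) + I/(1/(29739 - 26737)) = -26799/(92 + 16) - 8092/(1/(29739 - 26737)) = -26799/108 - 8092/(1/3002) = -26799*1/108 - 8092/1/3002 = -8933/36 - 8092*3002 = -8933/36 - 24292184 = -874527557/36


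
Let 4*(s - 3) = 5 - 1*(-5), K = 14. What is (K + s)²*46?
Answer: 34983/2 ≈ 17492.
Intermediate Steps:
s = 11/2 (s = 3 + (5 - 1*(-5))/4 = 3 + (5 + 5)/4 = 3 + (¼)*10 = 3 + 5/2 = 11/2 ≈ 5.5000)
(K + s)²*46 = (14 + 11/2)²*46 = (39/2)²*46 = (1521/4)*46 = 34983/2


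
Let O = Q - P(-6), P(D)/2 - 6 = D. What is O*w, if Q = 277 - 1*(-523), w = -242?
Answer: -193600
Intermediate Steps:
P(D) = 12 + 2*D
Q = 800 (Q = 277 + 523 = 800)
O = 800 (O = 800 - (12 + 2*(-6)) = 800 - (12 - 12) = 800 - 1*0 = 800 + 0 = 800)
O*w = 800*(-242) = -193600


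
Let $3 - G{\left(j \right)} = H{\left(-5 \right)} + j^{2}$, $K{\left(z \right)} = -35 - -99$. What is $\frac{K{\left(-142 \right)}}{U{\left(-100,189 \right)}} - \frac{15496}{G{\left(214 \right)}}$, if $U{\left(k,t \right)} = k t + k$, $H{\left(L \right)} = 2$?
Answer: $\frac{7287328}{21752625} \approx 0.33501$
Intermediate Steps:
$K{\left(z \right)} = 64$ ($K{\left(z \right)} = -35 + 99 = 64$)
$U{\left(k,t \right)} = k + k t$
$G{\left(j \right)} = 1 - j^{2}$ ($G{\left(j \right)} = 3 - \left(2 + j^{2}\right) = 1 - j^{2}$)
$\frac{K{\left(-142 \right)}}{U{\left(-100,189 \right)}} - \frac{15496}{G{\left(214 \right)}} = \frac{64}{\left(-100\right) \left(1 + 189\right)} - \frac{15496}{1 - 214^{2}} = \frac{64}{\left(-100\right) 190} - \frac{15496}{1 - 45796} = \frac{64}{-19000} - \frac{15496}{1 - 45796} = 64 \left(- \frac{1}{19000}\right) - \frac{15496}{-45795} = - \frac{8}{2375} - - \frac{15496}{45795} = - \frac{8}{2375} + \frac{15496}{45795} = \frac{7287328}{21752625}$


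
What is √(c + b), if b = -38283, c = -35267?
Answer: 5*I*√2942 ≈ 271.2*I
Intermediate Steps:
√(c + b) = √(-35267 - 38283) = √(-73550) = 5*I*√2942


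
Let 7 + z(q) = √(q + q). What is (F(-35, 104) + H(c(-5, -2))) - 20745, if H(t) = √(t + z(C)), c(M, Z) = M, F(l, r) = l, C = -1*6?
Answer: -20780 + √(-12 + 2*I*√3) ≈ -20780.0 + 3.4993*I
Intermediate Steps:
C = -6
z(q) = -7 + √2*√q (z(q) = -7 + √(q + q) = -7 + √(2*q) = -7 + √2*√q)
H(t) = √(-7 + t + 2*I*√3) (H(t) = √(t + (-7 + √2*√(-6))) = √(t + (-7 + √2*(I*√6))) = √(t + (-7 + 2*I*√3)) = √(-7 + t + 2*I*√3))
(F(-35, 104) + H(c(-5, -2))) - 20745 = (-35 + √(-7 - 5 + 2*I*√3)) - 20745 = (-35 + √(-12 + 2*I*√3)) - 20745 = -20780 + √(-12 + 2*I*√3)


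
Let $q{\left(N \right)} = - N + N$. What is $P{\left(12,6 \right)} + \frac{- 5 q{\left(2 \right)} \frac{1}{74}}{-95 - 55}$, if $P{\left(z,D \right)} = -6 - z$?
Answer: $-18$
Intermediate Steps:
$q{\left(N \right)} = 0$
$P{\left(12,6 \right)} + \frac{- 5 q{\left(2 \right)} \frac{1}{74}}{-95 - 55} = \left(-6 - 12\right) + \frac{\left(-5\right) 0 \cdot \frac{1}{74}}{-95 - 55} = \left(-6 - 12\right) + \frac{0 \cdot \frac{1}{74}}{-150} = -18 - 0 = -18 + 0 = -18$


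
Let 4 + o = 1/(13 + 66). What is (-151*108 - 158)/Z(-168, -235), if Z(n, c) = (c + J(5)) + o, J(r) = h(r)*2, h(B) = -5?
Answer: 650407/9835 ≈ 66.132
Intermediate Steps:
o = -315/79 (o = -4 + 1/(13 + 66) = -4 + 1/79 = -315/79 ≈ -3.9873)
J(r) = -10 (J(r) = -5*2 = -10)
Z(n, c) = -1105/79 + c (Z(n, c) = (c - 10) - 315/79 = (-10 + c) - 315/79 = -1105/79 + c)
(-151*108 - 158)/Z(-168, -235) = (-151*108 - 158)/(-1105/79 - 235) = (-16308 - 158)/(-19670/79) = -16466*(-79/19670) = 650407/9835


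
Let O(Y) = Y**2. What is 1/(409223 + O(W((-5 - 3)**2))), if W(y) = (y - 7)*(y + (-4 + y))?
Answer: 1/50365847 ≈ 1.9855e-8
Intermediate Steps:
W(y) = (-7 + y)*(-4 + 2*y)
1/(409223 + O(W((-5 - 3)**2))) = 1/(409223 + (28 - 18*(-5 - 3)**2 + 2*((-5 - 3)**2)**2)**2) = 1/(409223 + (28 - 18*(-8)**2 + 2*((-8)**2)**2)**2) = 1/(409223 + (28 - 18*64 + 2*64**2)**2) = 1/(409223 + (28 - 1152 + 2*4096)**2) = 1/(409223 + (28 - 1152 + 8192)**2) = 1/(409223 + 7068**2) = 1/(409223 + 49956624) = 1/50365847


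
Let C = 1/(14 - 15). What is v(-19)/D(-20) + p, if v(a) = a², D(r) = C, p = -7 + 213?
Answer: -155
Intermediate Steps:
p = 206
C = -1 (C = 1/(-1) = -1)
D(r) = -1
v(-19)/D(-20) + p = (-19)²/(-1) + 206 = 361*(-1) + 206 = -361 + 206 = -155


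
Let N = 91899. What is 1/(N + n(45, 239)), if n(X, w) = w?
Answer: 1/92138 ≈ 1.0853e-5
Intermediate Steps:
1/(N + n(45, 239)) = 1/(91899 + 239) = 1/92138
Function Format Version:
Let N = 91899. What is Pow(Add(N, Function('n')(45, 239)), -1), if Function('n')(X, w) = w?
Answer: Rational(1, 92138) ≈ 1.0853e-5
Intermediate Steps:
Pow(Add(N, Function('n')(45, 239)), -1) = Pow(Add(91899, 239), -1) = Pow(92138, -1) = Rational(1, 92138)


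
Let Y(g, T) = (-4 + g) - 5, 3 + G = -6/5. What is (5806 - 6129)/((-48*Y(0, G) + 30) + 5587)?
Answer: -323/6049 ≈ -0.053397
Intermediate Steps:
G = -21/5 (G = -3 - 6/5 = -21/5 ≈ -4.2000)
Y(g, T) = -9 + g
(5806 - 6129)/((-48*Y(0, G) + 30) + 5587) = (5806 - 6129)/((-48*(-9 + 0) + 30) + 5587) = -323/((-48*(-9) + 30) + 5587) = -323/((432 + 30) + 5587) = -323/(462 + 5587) = -323/6049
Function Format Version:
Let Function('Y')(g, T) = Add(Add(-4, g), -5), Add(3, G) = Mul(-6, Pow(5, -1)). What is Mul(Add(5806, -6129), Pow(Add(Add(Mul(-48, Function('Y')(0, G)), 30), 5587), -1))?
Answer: Rational(-323, 6049) ≈ -0.053397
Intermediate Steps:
G = Rational(-21, 5) (G = Add(-3, Mul(-6, Pow(5, -1))) = Add(-3, Mul(-6, Rational(1, 5))) = Add(-3, Rational(-6, 5)) = Rational(-21, 5) ≈ -4.2000)
Function('Y')(g, T) = Add(-9, g)
Mul(Add(5806, -6129), Pow(Add(Add(Mul(-48, Function('Y')(0, G)), 30), 5587), -1)) = Mul(Add(5806, -6129), Pow(Add(Add(Mul(-48, Add(-9, 0)), 30), 5587), -1)) = Mul(-323, Pow(Add(Add(Mul(-48, -9), 30), 5587), -1)) = Mul(-323, Pow(Add(Add(432, 30), 5587), -1)) = Mul(-323, Pow(Add(462, 5587), -1)) = Mul(-323, Pow(6049, -1)) = Mul(-323, Rational(1, 6049)) = Rational(-323, 6049)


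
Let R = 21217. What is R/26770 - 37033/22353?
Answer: -517109809/598389810 ≈ -0.86417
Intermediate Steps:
R/26770 - 37033/22353 = 21217/26770 - 37033/22353 = -517109809/598389810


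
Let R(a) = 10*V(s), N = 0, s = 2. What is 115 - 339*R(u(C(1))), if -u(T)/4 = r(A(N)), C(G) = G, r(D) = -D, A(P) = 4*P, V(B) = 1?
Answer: -3275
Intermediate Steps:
u(T) = 0 (u(T) = -(-4)*4*0 = -(-4)*0 = -4*0 = 0)
R(a) = 10 (R(a) = 10*1 = 10)
115 - 339*R(u(C(1))) = 115 - 339*10 = 115 - 3390 = -3275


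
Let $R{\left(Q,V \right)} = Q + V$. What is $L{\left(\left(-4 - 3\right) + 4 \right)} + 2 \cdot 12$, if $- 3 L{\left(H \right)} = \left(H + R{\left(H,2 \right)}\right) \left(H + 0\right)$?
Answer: $20$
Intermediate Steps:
$L{\left(H \right)} = - \frac{H \left(2 + 2 H\right)}{3}$ ($L{\left(H \right)} = - \frac{\left(H + \left(H + 2\right)\right) \left(H + 0\right)}{3} = - \frac{\left(H + \left(2 + H\right)\right) H}{3} = - \frac{\left(2 + 2 H\right) H}{3} = - \frac{H \left(2 + 2 H\right)}{3}$)
$L{\left(\left(-4 - 3\right) + 4 \right)} + 2 \cdot 12 = - \frac{2 \left(\left(-4 - 3\right) + 4\right) \left(1 + \left(\left(-4 - 3\right) + 4\right)\right)}{3} + 2 \cdot 12 = - \frac{2 \left(-7 + 4\right) \left(1 + \left(-7 + 4\right)\right)}{3} + 24 = \left(- \frac{2}{3}\right) \left(-3\right) \left(1 - 3\right) + 24 = \left(- \frac{2}{3}\right) \left(-3\right) \left(-2\right) + 24 = -4 + 24 = 20$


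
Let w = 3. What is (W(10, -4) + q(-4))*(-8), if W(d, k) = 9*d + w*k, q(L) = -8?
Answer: -560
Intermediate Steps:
W(d, k) = 3*k + 9*d (W(d, k) = 9*d + 3*k = 3*k + 9*d)
(W(10, -4) + q(-4))*(-8) = ((3*(-4) + 9*10) - 8)*(-8) = ((-12 + 90) - 8)*(-8) = (78 - 8)*(-8) = 70*(-8) = -560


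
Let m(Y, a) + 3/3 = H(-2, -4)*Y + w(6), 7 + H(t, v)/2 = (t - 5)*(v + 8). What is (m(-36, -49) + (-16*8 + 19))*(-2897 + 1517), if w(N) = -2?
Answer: -3323040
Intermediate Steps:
H(t, v) = -14 + 2*(-5 + t)*(8 + v) (H(t, v) = -14 + 2*((t - 5)*(v + 8)) = -14 + 2*((-5 + t)*(8 + v)) = -14 + 2*(-5 + t)*(8 + v))
m(Y, a) = -3 - 70*Y (m(Y, a) = -1 + ((-94 - 10*(-4) + 16*(-2) + 2*(-2)*(-4))*Y - 2) = -1 + ((-94 + 40 - 32 + 16)*Y - 2) = -1 + (-70*Y - 2) = -1 + (-2 - 70*Y) = -3 - 70*Y)
(m(-36, -49) + (-16*8 + 19))*(-2897 + 1517) = ((-3 - 70*(-36)) + (-16*8 + 19))*(-2897 + 1517) = ((-3 + 2520) + (-128 + 19))*(-1380) = (2517 - 109)*(-1380) = 2408*(-1380) = -3323040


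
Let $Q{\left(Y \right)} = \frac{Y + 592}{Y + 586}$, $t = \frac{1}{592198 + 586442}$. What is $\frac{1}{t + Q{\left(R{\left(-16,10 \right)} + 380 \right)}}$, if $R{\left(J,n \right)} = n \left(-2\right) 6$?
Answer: $\frac{55396080}{55789007} \approx 0.99296$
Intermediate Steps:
$R{\left(J,n \right)} = - 12 n$ ($R{\left(J,n \right)} = - 2 n 6 = - 12 n$)
$t = \frac{1}{1178640} \approx 8.4844 \cdot 10^{-7}$
$Q{\left(Y \right)} = \frac{592 + Y}{586 + Y}$
$\frac{1}{t + Q{\left(R{\left(-16,10 \right)} + 380 \right)}} = \frac{1}{\frac{1}{1178640} + \frac{592 + \left(\left(-12\right) 10 + 380\right)}{586 + \left(\left(-12\right) 10 + 380\right)}} = \frac{1}{\frac{1}{1178640} + \frac{592 + \left(-120 + 380\right)}{586 + \left(-120 + 380\right)}} = \frac{1}{\frac{1}{1178640} + \frac{592 + 260}{586 + 260}} = \frac{1}{\frac{1}{1178640} + \frac{1}{846} \cdot 852} = \frac{1}{\frac{1}{1178640} + \frac{142}{141}} = \frac{1}{\frac{55789007}{55396080}} = \frac{55396080}{55789007}$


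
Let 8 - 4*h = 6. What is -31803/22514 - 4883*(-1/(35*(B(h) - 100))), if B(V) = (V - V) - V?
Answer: -443605829/158385990 ≈ -2.8008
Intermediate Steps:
h = ½ (h = 2 - ¼*6 = 2 - 3/2 = ½ ≈ 0.50000)
B(V) = -V (B(V) = 0 - V = -V)
-31803/22514 - 4883*(-1/(35*(B(h) - 100))) = -31803/22514 - 4883*(-1/(35*(-1*½ - 100))) = -31803*1/22514 - 4883*(-1/(35*(-½ - 100))) = -31803/22514 - 4883/((-35*(-201/2))) = -31803/22514 - 4883/7035/2 = -31803/22514 - 4883*2/7035 = -31803/22514 - 9766/7035 = -443605829/158385990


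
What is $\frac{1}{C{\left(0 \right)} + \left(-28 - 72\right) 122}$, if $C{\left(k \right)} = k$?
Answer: $- \frac{1}{12200} \approx -8.1967 \cdot 10^{-5}$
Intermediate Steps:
$\frac{1}{C{\left(0 \right)} + \left(-28 - 72\right) 122} = \frac{1}{0 + \left(-28 - 72\right) 122} = \frac{1}{0 - 12200} = \frac{1}{-12200} = - \frac{1}{12200}$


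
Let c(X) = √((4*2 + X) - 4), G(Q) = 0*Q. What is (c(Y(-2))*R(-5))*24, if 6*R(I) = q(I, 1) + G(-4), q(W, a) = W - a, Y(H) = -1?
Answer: -24*√3 ≈ -41.569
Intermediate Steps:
G(Q) = 0
R(I) = -⅙ + I/6 (R(I) = ((I - 1*1) + 0)/6 = ((I - 1) + 0)/6 = ((-1 + I) + 0)/6 = (-1 + I)/6 = -⅙ + I/6)
c(X) = √(4 + X) (c(X) = √((8 + X) - 4) = √(4 + X))
(c(Y(-2))*R(-5))*24 = (√(4 - 1)*(-⅙ + (⅙)*(-5)))*24 = (√3*(-⅙ - ⅚))*24 = (√3*(-1))*24 = -√3*24 = -24*√3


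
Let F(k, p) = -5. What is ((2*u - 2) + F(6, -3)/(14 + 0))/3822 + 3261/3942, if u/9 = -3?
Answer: 9521075/11718252 ≈ 0.81250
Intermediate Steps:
u = -27 (u = 9*(-3) = -27)
((2*u - 2) + F(6, -3)/(14 + 0))/3822 + 3261/3942 = ((2*(-27) - 2) - 5/(14 + 0))/3822 + 3261/3942 = ((-54 - 2) - 5/14)*(1/3822) + 3261*(1/3942) = (-56 - 5*1/14)*(1/3822) + 1087/1314 = (-56 - 5/14)*(1/3822) + 1087/1314 = -789/14*1/3822 + 1087/1314 = -263/17836 + 1087/1314 = 9521075/11718252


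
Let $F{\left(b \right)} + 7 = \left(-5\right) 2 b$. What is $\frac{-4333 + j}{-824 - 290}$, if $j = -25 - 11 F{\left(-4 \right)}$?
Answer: $\frac{4721}{1114} \approx 4.2379$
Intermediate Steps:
$F{\left(b \right)} = -7 - 10 b$ ($F{\left(b \right)} = -7 + \left(-5\right) 2 b = -7 - 10 b$)
$j = -388$ ($j = -25 - 11 \left(-7 - -40\right) = -25 - 11 \left(-7 + 40\right) = -25 - 363 = -388$)
$\frac{-4333 + j}{-824 - 290} = \frac{-4333 - 388}{-824 - 290} = - \frac{4721}{-1114} = \left(-4721\right) \left(- \frac{1}{1114}\right) = \frac{4721}{1114}$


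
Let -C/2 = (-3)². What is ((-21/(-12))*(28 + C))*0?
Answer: 0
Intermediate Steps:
C = -18 (C = -2*(-3)² = -2*9 = -18)
((-21/(-12))*(28 + C))*0 = ((-21/(-12))*(28 - 18))*0 = (-21*(-1/12)*10)*0 = ((7/4)*10)*0 = (35/2)*0 = 0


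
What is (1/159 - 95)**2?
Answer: 228130816/25281 ≈ 9023.8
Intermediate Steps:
(1/159 - 95)**2 = (-15104/159)**2 = 228130816/25281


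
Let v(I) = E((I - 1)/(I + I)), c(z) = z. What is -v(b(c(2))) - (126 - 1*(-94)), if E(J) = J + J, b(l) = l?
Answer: -441/2 ≈ -220.50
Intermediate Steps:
E(J) = 2*J
v(I) = (-1 + I)/I (v(I) = 2*((I - 1)/(I + I)) = 2*((-1 + I)/((2*I))) = 2*((-1 + I)*(1/(2*I))) = 2*((-1 + I)/(2*I)) = (-1 + I)/I)
-v(b(c(2))) - (126 - 1*(-94)) = -(-1 + 2)/2 - (126 - 1*(-94)) = -1/2 - (126 + 94) = -1*1/2 - 1*220 = -1/2 - 220 = -441/2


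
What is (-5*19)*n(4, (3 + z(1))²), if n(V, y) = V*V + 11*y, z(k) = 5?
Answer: -68400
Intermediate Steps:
n(V, y) = V² + 11*y
(-5*19)*n(4, (3 + z(1))²) = (-5*19)*(4² + 11*(3 + 5)²) = -95*(16 + 11*8²) = -95*(16 + 11*64) = -95*(16 + 704) = -95*720 = -68400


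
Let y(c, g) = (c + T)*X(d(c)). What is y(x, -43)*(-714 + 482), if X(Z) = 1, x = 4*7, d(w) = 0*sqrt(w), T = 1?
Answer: -6728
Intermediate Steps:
d(w) = 0
x = 28
y(c, g) = 1 + c (y(c, g) = (c + 1)*1 = (1 + c)*1 = 1 + c)
y(x, -43)*(-714 + 482) = (1 + 28)*(-714 + 482) = 29*(-232) = -6728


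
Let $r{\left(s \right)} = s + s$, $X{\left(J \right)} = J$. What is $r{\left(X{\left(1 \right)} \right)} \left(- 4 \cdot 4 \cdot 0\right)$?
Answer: $0$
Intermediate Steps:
$r{\left(s \right)} = 2 s$
$r{\left(X{\left(1 \right)} \right)} \left(- 4 \cdot 4 \cdot 0\right) = 2 \cdot 1 \left(- 4 \cdot 4 \cdot 0\right) = 2 \left(\left(-4\right) 0\right) = 2 \cdot 0 = 0$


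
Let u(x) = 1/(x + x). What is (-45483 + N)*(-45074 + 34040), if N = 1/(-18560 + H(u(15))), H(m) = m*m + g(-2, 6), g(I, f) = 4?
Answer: 8381252599239978/16700399 ≈ 5.0186e+8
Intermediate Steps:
u(x) = 1/(2*x)
H(m) = 4 + m**2 (H(m) = m*m + 4 = m**2 + 4 = 4 + m**2)
N = -900/16700399 (N = 1/(-18560 + (4 + ((1/2)/15)**2)) = 1/(-18560 + (4 + ((1/2)*(1/15))**2)) = 1/(-18560 + (4 + (1/30)**2)) = 1/(-18560 + (4 + 1/900)) = 1/(-18560 + 3601/900) = 1/(-16700399/900) = -900/16700399 ≈ -5.3891e-5)
(-45483 + N)*(-45074 + 34040) = (-45483 - 900/16700399)*(-45074 + 34040) = -759584248617/16700399*(-11034) = 8381252599239978/16700399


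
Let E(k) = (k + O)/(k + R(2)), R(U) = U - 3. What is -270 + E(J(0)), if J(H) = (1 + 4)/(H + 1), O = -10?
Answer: -1085/4 ≈ -271.25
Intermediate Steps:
R(U) = -3 + U
J(H) = 5/(1 + H)
E(k) = (-10 + k)/(-1 + k) (E(k) = (k - 10)/(k + (-3 + 2)) = (-10 + k)/(k - 1) = (-10 + k)/(-1 + k))
-270 + E(J(0)) = -270 + (-10 + 5/(1 + 0))/(-1 + 5/(1 + 0)) = -270 + (-10 + 5/1)/(-1 + 5/1) = -270 + (-10 + 5*1)/(-1 + 5*1) = -270 + (-10 + 5)/(-1 + 5) = -270 - 5/4 = -1085/4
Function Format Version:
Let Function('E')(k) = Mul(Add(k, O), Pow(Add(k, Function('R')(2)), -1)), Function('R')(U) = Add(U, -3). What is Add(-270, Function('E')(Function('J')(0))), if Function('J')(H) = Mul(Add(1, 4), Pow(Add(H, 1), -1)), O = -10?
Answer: Rational(-1085, 4) ≈ -271.25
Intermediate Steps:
Function('R')(U) = Add(-3, U)
Function('J')(H) = Mul(5, Pow(Add(1, H), -1))
Function('E')(k) = Mul(Pow(Add(-1, k), -1), Add(-10, k)) (Function('E')(k) = Mul(Add(k, -10), Pow(Add(k, Add(-3, 2)), -1)) = Mul(Add(-10, k), Pow(Add(k, -1), -1)) = Mul(Add(-10, k), Pow(Add(-1, k), -1)) = Mul(Pow(Add(-1, k), -1), Add(-10, k)))
Add(-270, Function('E')(Function('J')(0))) = Add(-270, Mul(Pow(Add(-1, Mul(5, Pow(Add(1, 0), -1))), -1), Add(-10, Mul(5, Pow(Add(1, 0), -1))))) = Add(-270, Mul(Pow(Add(-1, Mul(5, Pow(1, -1))), -1), Add(-10, Mul(5, Pow(1, -1))))) = Add(-270, Mul(Pow(Add(-1, Mul(5, 1)), -1), Add(-10, Mul(5, 1)))) = Add(-270, Mul(Pow(Add(-1, 5), -1), Add(-10, 5))) = Add(-270, Mul(Pow(4, -1), -5)) = Add(-270, Mul(Rational(1, 4), -5)) = Add(-270, Rational(-5, 4)) = Rational(-1085, 4)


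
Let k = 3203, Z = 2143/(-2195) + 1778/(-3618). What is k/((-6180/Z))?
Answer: 9333609263/12269632950 ≈ 0.76071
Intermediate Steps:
Z = -5828042/3970755 (Z = 2143*(-1/2195) + 1778*(-1/3618) = -2143/2195 - 889/1809 = -5828042/3970755 ≈ -1.4677)
k/((-6180/Z)) = 3203/((-6180/(-5828042/3970755))) = 3203/((-6180*(-3970755/5828042))) = 3203/(12269632950/2914021) = 3203*(2914021/12269632950) = 9333609263/12269632950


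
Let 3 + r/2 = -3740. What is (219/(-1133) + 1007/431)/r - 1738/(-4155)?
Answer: 3174530023877/7594479869295 ≈ 0.41800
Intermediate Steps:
r = -7486 (r = -6 + 2*(-3740) = -6 - 7480 = -7486)
(219/(-1133) + 1007/431)/r - 1738/(-4155) = (219/(-1133) + 1007/431)/(-7486) - 1738/(-4155) = (219*(-1/1133) + 1007*(1/431))*(-1/7486) - 1738*(-1/4155) = (-219/1133 + 1007/431)*(-1/7486) + 1738/4155 = (1046542/488323)*(-1/7486) + 1738/4155 = -523271/1827792989 + 1738/4155 = 3174530023877/7594479869295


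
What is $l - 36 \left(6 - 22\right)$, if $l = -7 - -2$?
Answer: $571$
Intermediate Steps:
$l = -5$ ($l = -7 + 2 = -5$)
$l - 36 \left(6 - 22\right) = -5 - 36 \left(6 - 22\right) = -5 - -576 = -5 + 576 = 571$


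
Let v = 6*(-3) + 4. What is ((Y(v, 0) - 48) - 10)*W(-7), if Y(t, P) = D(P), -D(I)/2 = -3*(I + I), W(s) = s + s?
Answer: 812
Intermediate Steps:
W(s) = 2*s
D(I) = 12*I (D(I) = -(-6)*(I + I) = -(-6)*2*I = -(-12)*I = 12*I)
v = -14 (v = -18 + 4 = -14)
Y(t, P) = 12*P
((Y(v, 0) - 48) - 10)*W(-7) = ((12*0 - 48) - 10)*(2*(-7)) = ((0 - 48) - 10)*(-14) = (-48 - 10)*(-14) = -58*(-14) = 812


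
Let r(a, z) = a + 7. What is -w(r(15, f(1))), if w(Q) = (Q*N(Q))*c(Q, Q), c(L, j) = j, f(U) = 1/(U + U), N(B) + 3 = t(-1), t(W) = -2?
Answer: 2420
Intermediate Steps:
N(B) = -5 (N(B) = -3 - 2 = -5)
f(U) = 1/(2*U)
r(a, z) = 7 + a
w(Q) = -5*Q**2 (w(Q) = (Q*(-5))*Q = (-5*Q)*Q = -5*Q**2)
-w(r(15, f(1))) = -(-5)*(7 + 15)**2 = -(-5)*22**2 = -(-5)*484 = -1*(-2420) = 2420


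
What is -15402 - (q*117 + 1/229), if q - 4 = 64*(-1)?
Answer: -1919479/229 ≈ -8382.0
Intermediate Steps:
q = -60 (q = 4 + 64*(-1) = 4 - 64 = -60)
-15402 - (q*117 + 1/229) = -15402 - (-60*117 + 1/229) = -15402 - (-7020 + 1/229) = -15402 - 1*(-1607579/229) = -15402 + 1607579/229 = -1919479/229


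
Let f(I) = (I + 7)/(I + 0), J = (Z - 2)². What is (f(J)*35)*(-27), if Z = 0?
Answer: -10395/4 ≈ -2598.8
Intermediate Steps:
J = 4 (J = (0 - 2)² = (-2)² = 4)
f(I) = (7 + I)/I
(f(J)*35)*(-27) = (((7 + 4)/4)*35)*(-27) = (((¼)*11)*35)*(-27) = ((11/4)*35)*(-27) = (385/4)*(-27) = -10395/4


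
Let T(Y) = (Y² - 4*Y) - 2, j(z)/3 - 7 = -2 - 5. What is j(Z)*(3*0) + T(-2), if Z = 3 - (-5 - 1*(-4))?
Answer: 10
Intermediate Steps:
Z = 4 (Z = 3 - (-5 + 4) = 3 - 1*(-1) = 3 + 1 = 4)
j(z) = 0 (j(z) = 21 + 3*(-2 - 5) = 21 + 3*(-7) = 21 - 21 = 0)
T(Y) = -2 + Y² - 4*Y
j(Z)*(3*0) + T(-2) = 0*(3*0) + (-2 + (-2)² - 4*(-2)) = 0*0 + (-2 + 4 + 8) = 0 + 10 = 10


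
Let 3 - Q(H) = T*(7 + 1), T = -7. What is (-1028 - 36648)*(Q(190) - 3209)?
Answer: 118679400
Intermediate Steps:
Q(H) = 59 (Q(H) = 3 - (-7)*(7 + 1) = 3 - (-7)*8 = 3 - 1*(-56) = 3 + 56 = 59)
(-1028 - 36648)*(Q(190) - 3209) = (-1028 - 36648)*(59 - 3209) = -37676*(-3150) = 118679400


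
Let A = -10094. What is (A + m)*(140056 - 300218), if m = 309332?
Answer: -47926556556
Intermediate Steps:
(A + m)*(140056 - 300218) = (-10094 + 309332)*(140056 - 300218) = 299238*(-160162) = -47926556556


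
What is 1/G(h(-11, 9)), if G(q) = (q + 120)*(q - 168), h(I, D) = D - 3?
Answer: -1/20412 ≈ -4.8991e-5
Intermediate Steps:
h(I, D) = -3 + D
G(q) = (-168 + q)*(120 + q) (G(q) = (120 + q)*(-168 + q) = (-168 + q)*(120 + q))
1/G(h(-11, 9)) = 1/(-20160 + (-3 + 9)² - 48*(-3 + 9)) = 1/(-20160 + 6² - 48*6) = 1/(-20160 + 36 - 288) = 1/(-20412) = -1/20412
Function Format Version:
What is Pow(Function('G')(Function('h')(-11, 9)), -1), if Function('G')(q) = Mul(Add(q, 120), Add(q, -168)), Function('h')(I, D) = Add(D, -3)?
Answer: Rational(-1, 20412) ≈ -4.8991e-5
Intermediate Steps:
Function('h')(I, D) = Add(-3, D)
Function('G')(q) = Mul(Add(-168, q), Add(120, q)) (Function('G')(q) = Mul(Add(120, q), Add(-168, q)) = Mul(Add(-168, q), Add(120, q)))
Pow(Function('G')(Function('h')(-11, 9)), -1) = Pow(Add(-20160, Pow(Add(-3, 9), 2), Mul(-48, Add(-3, 9))), -1) = Pow(Add(-20160, Pow(6, 2), Mul(-48, 6)), -1) = Pow(Add(-20160, 36, -288), -1) = Pow(-20412, -1) = Rational(-1, 20412)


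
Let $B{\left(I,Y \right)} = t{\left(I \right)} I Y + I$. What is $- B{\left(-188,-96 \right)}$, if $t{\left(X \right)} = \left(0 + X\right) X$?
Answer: $-637888324$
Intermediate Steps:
$t{\left(X \right)} = X^{2}$ ($t{\left(X \right)} = X X = X^{2}$)
$B{\left(I,Y \right)} = I + Y I^{3}$ ($B{\left(I,Y \right)} = I^{2} I Y + I = I^{3} Y + I = Y I^{3} + I = I + Y I^{3}$)
$- B{\left(-188,-96 \right)} = - (-188 - 96 \left(-188\right)^{3}) = - (-188 - -637888512) = - (-188 + 637888512) = \left(-1\right) 637888324 = -637888324$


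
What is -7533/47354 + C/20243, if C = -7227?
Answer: -494717877/958587022 ≈ -0.51609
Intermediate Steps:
-7533/47354 + C/20243 = -7533/47354 - 7227/20243 = -494717877/958587022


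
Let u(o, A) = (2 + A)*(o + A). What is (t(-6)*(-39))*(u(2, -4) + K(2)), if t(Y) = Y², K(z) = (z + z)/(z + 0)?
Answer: -8424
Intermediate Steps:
u(o, A) = (2 + A)*(A + o)
K(z) = 2 (K(z) = (2*z)/z = 2)
(t(-6)*(-39))*(u(2, -4) + K(2)) = ((-6)²*(-39))*(((-4)² + 2*(-4) + 2*2 - 4*2) + 2) = (36*(-39))*((16 - 8 + 4 - 8) + 2) = -1404*(4 + 2) = -1404*6 = -8424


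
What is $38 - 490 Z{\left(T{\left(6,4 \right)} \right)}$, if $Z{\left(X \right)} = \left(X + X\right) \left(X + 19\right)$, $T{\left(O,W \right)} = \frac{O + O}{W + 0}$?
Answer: $-64642$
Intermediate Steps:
$T{\left(O,W \right)} = \frac{2 O}{W}$
$Z{\left(X \right)} = 2 X \left(19 + X\right)$
$38 - 490 Z{\left(T{\left(6,4 \right)} \right)} = 38 - 490 \cdot 2 \cdot 2 \cdot 6 \cdot \frac{1}{4} \left(19 + 2 \cdot 6 \cdot \frac{1}{4}\right) = 38 - 490 \cdot 2 \cdot 3 \left(19 + 3\right) = 38 - 490 \cdot 2 \cdot 3 \cdot 22 = 38 - 64680 = -64642$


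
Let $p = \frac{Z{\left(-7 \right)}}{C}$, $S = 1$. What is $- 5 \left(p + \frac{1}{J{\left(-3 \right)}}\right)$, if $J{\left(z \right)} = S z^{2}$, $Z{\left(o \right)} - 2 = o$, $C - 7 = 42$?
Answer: $- \frac{20}{441} \approx -0.045351$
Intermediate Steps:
$C = 49$ ($C = 7 + 42 = 49$)
$Z{\left(o \right)} = 2 + o$
$p = - \frac{5}{49}$ ($p = \frac{2 - 7}{49} = \left(-5\right) \frac{1}{49} = - \frac{5}{49} \approx -0.10204$)
$J{\left(z \right)} = z^{2}$ ($J{\left(z \right)} = 1 z^{2} = z^{2}$)
$- 5 \left(p + \frac{1}{J{\left(-3 \right)}}\right) = - 5 \left(- \frac{5}{49} + \frac{1}{\left(-3\right)^{2}}\right) = - 5 \left(- \frac{5}{49} + \frac{1}{9}\right) = \left(-5\right) \frac{4}{441} = - \frac{20}{441}$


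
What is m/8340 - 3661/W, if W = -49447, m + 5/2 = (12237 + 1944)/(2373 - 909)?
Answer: 5024462583/67081778080 ≈ 0.074901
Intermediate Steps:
m = 3507/488 (m = -5/2 + (12237 + 1944)/(2373 - 909) = -5/2 + 14181/1464 = -5/2 + 14181*(1/1464) = -5/2 + 4727/488 = 3507/488 ≈ 7.1865)
m/8340 - 3661/W = (3507/488)/8340 - 3661/(-49447) = (3507/488)*(1/8340) - 3661*(-1/49447) = 1169/1356640 + 3661/49447 = 5024462583/67081778080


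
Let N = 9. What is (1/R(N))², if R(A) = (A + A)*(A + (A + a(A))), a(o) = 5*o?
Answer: 1/1285956 ≈ 7.7763e-7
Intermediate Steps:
R(A) = 14*A² (R(A) = (A + A)*(A + (A + 5*A)) = (2*A)*(A + 6*A) = (2*A)*(7*A) = 14*A²)
(1/R(N))² = (1/(14*9²))² = (1/(14*81))² = (1/1134)² = 1/1285956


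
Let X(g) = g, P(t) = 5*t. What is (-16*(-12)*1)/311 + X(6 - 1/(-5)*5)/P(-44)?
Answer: 40063/68420 ≈ 0.58555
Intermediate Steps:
(-16*(-12)*1)/311 + X(6 - 1/(-5)*5)/P(-44) = (-16*(-12)*1)/311 + (6 - 1/(-5)*5)/((5*(-44))) = (192*1)*(1/311) + (6 - 1*(-⅕)*5)/(-220) = 192*(1/311) + (6 + (⅕)*5)*(-1/220) = 192/311 + (6 + 1)*(-1/220) = 192/311 + 7*(-1/220) = 192/311 - 7/220 = 40063/68420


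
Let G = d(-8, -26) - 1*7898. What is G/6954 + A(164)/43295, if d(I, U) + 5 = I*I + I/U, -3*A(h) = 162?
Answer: -4416772093/3913954590 ≈ -1.1285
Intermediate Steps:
A(h) = -54 (A(h) = -⅓*162 = -54)
d(I, U) = -5 + I² + I/U (d(I, U) = -5 + (I*I + I/U) = -5 + (I² + I/U) = -5 + I² + I/U)
G = -101903/13 (G = (-5 + (-8)² - 8/(-26)) - 1*7898 = (-5 + 64 - 8*(-1/26)) - 7898 = (-5 + 64 + 4/13) - 7898 = 771/13 - 7898 = -101903/13 ≈ -7838.7)
G/6954 + A(164)/43295 = -101903/13/6954 - 54/43295 = -101903/13*1/6954 - 54*1/43295 = -101903/90402 - 54/43295 = -4416772093/3913954590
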